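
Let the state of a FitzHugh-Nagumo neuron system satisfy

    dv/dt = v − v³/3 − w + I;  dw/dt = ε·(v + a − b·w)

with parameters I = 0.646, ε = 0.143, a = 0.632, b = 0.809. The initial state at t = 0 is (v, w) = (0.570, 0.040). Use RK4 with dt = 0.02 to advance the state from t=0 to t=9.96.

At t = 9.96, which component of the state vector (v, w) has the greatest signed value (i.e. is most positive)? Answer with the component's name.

t=0.000: state=(0.570, 0.040)
step 1 (dt=0.02): k1=(1.114, 0.167), k2=(1.120, 0.169), k3=(1.120, 0.169), k4=(1.126, 0.170); state += dt/6·(k1+2k2+2k3+k4)
t=0.020: state=(0.592, 0.043)
t=0.040: state=(0.615, 0.047)
t=0.060: state=(0.638, 0.050)
continuing one RK4 step at a time; state shown every 25 steps (Δt=0.5):
t=0.500: state=(1.161, 0.142)
t=1.000: state=(1.607, 0.276)
t=1.500: state=(1.775, 0.423)
t=2.000: state=(1.790, 0.567)
t=2.500: state=(1.752, 0.703)
t=3.000: state=(1.698, 0.827)
t=3.500: state=(1.639, 0.940)
t=4.000: state=(1.576, 1.043)
t=4.500: state=(1.512, 1.136)
t=5.000: state=(1.446, 1.218)
t=5.500: state=(1.378, 1.292)
t=6.000: state=(1.306, 1.356)
t=6.500: state=(1.230, 1.412)
t=7.000: state=(1.149, 1.459)
t=7.500: state=(1.059, 1.498)
t=8.000: state=(0.958, 1.528)
t=8.500: state=(0.840, 1.548)
t=9.000: state=(0.694, 1.559)
t=9.500: state=(0.501, 1.557)
t=9.960: state=(0.253, 1.541)
compare at T: v=0.253, w=1.541

largest component: w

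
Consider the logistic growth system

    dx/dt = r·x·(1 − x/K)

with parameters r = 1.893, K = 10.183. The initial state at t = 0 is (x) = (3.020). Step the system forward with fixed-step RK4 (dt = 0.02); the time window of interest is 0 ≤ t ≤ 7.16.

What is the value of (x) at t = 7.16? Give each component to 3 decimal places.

t=0.000: state=(3.020)
step 1 (dt=0.02): k1=(4.021), k2=(4.052), k3=(4.052), k4=(4.083); state += dt/6·(k1+2k2+2k3+k4)
t=0.020: state=(3.101)
t=0.040: state=(3.183)
t=0.060: state=(3.267)
continuing one RK4 step at a time; state shown every 25 steps (Δt=0.5):
t=0.500: state=(5.302)
t=1.000: state=(7.503)
t=1.500: state=(8.943)
t=2.000: state=(9.663)
t=2.500: state=(9.975)
t=3.000: state=(10.101)
t=3.500: state=(10.151)
t=4.000: state=(10.171)
t=4.500: state=(10.178)
t=5.000: state=(10.181)
t=5.500: state=(10.182)
t=6.000: state=(10.183)
t=6.500: state=(10.183)
t=7.000: state=(10.183)
t=7.160: state=(10.183)

(x) = (10.183)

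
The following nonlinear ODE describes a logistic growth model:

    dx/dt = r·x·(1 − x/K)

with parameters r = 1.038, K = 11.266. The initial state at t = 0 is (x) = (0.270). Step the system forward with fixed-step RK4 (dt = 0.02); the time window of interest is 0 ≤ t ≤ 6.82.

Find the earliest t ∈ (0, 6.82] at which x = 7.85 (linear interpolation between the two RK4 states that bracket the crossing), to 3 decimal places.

t = 4.373

t=0.000: state=(0.270)
step 1 (dt=0.02): k1=(0.274), k2=(0.276), k3=(0.276), k4=(0.279); state += dt/6·(k1+2k2+2k3+k4)
t=0.020: state=(0.276)
t=0.040: state=(0.281)
t=0.060: state=(0.287)
continuing one RK4 step at a time; state shown every 25 steps (Δt=0.5):
t=0.500: state=(0.446)
t=1.000: state=(0.730)
t=1.500: state=(1.176)
t=2.000: state=(1.844)
t=2.500: state=(2.789)
t=3.000: state=(4.010)
t=3.500: state=(5.425)
t=4.000: state=(6.866)
t=4.360: state=(7.818)
next step: t=4.380: state=(7.868) — x has crossed 7.85
linear interpolation between t=4.360 (7.81843) and t=4.380 (7.86790) → t≈4.373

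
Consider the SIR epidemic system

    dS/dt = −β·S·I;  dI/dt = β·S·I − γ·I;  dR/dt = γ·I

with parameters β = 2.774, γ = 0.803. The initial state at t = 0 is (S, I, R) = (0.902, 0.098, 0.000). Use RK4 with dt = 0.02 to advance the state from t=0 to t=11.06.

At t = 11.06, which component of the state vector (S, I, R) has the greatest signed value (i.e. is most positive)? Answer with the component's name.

largest component: R

t=0.000: state=(0.902, 0.098, 0.000)
step 1 (dt=0.02): k1=(-0.245, 0.167, 0.079), k2=(-0.249, 0.169, 0.080), k3=(-0.249, 0.169, 0.080), k4=(-0.252, 0.171, 0.081); state += dt/6·(k1+2k2+2k3+k4)
t=0.020: state=(0.897, 0.101, 0.002)
t=0.040: state=(0.892, 0.105, 0.003)
t=0.060: state=(0.887, 0.108, 0.005)
continuing one RK4 step at a time; state shown every 25 steps (Δt=0.5):
t=0.500: state=(0.734, 0.206, 0.060)
t=1.000: state=(0.506, 0.327, 0.168)
t=1.500: state=(0.306, 0.381, 0.313)
t=2.000: state=(0.183, 0.355, 0.462)
t=2.500: state=(0.116, 0.291, 0.593)
t=3.000: state=(0.082, 0.223, 0.696)
t=3.500: state=(0.062, 0.165, 0.773)
t=4.000: state=(0.051, 0.119, 0.830)
t=4.500: state=(0.045, 0.085, 0.870)
t=5.000: state=(0.040, 0.060, 0.899)
t=5.500: state=(0.038, 0.043, 0.920)
t=6.000: state=(0.036, 0.030, 0.934)
t=6.500: state=(0.035, 0.021, 0.944)
t=7.000: state=(0.034, 0.015, 0.951)
t=7.500: state=(0.033, 0.010, 0.956)
t=8.000: state=(0.033, 0.007, 0.960)
t=8.500: state=(0.032, 0.005, 0.962)
t=9.000: state=(0.032, 0.004, 0.964)
t=9.500: state=(0.032, 0.002, 0.965)
t=10.000: state=(0.032, 0.002, 0.966)
t=10.500: state=(0.032, 0.001, 0.967)
t=11.000: state=(0.032, 0.001, 0.967)
t=11.060: state=(0.032, 0.001, 0.967)
compare at T: S=0.032, I=0.001, R=0.967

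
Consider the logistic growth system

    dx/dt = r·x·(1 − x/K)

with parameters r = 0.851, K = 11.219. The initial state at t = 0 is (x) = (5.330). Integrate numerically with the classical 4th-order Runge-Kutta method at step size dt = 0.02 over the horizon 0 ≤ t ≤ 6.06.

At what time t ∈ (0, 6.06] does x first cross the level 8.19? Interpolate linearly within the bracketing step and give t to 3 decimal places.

t=0.000: state=(5.330)
step 1 (dt=0.02): k1=(2.381), k2=(2.382), k3=(2.382), k4=(2.383); state += dt/6·(k1+2k2+2k3+k4)
t=0.020: state=(5.378)
t=0.040: state=(5.425)
t=0.060: state=(5.473)
continuing one RK4 step at a time; state shown every 10 steps (Δt=0.2):
t=0.200: state=(5.807)
t=0.400: state=(6.281)
t=0.600: state=(6.746)
t=0.800: state=(7.195)
t=1.000: state=(7.623)
t=1.200: state=(8.025)
t=1.280: state=(8.179)
next step: t=1.300: state=(8.216) — x has crossed 8.19
linear interpolation between t=1.280 (8.17863) and t=1.300 (8.21621) → t≈1.286

t = 1.286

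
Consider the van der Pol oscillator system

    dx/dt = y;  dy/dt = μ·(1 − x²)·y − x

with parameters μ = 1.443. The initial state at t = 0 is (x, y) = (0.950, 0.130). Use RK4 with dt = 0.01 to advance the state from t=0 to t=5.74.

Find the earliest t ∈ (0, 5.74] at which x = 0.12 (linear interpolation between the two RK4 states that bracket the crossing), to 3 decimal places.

t = 1.367

t=0.000: state=(0.950, 0.130)
step 1 (dt=0.01): k1=(0.130, -0.932), k2=(0.125, -0.933), k3=(0.125, -0.933), k4=(0.121, -0.935); state += dt/6·(k1+2k2+2k3+k4)
t=0.010: state=(0.951, 0.121)
t=0.020: state=(0.952, 0.111)
t=0.030: state=(0.953, 0.102)
continuing one RK4 step at a time; state shown every 20 steps (Δt=0.2):
t=0.200: state=(0.957, -0.060)
t=0.400: state=(0.926, -0.254)
t=0.600: state=(0.855, -0.454)
t=0.800: state=(0.743, -0.673)
t=1.000: state=(0.583, -0.936)
t=1.200: state=(0.363, -1.276)
t=1.360: state=(0.132, -1.628)
next step: t=1.370: state=(0.115, -1.653) — x has crossed 0.12
linear interpolation between t=1.360 (0.13188) and t=1.370 (0.11548) → t≈1.367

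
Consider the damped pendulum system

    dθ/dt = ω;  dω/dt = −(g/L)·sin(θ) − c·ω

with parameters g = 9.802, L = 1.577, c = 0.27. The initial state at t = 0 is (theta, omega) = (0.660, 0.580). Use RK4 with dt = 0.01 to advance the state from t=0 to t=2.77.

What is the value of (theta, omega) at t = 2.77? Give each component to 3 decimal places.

(theta, omega) = (0.489, -0.128)

t=0.000: state=(0.660, 0.580)
step 1 (dt=0.01): k1=(0.580, -3.967), k2=(0.560, -3.976), k3=(0.560, -3.976), k4=(0.540, -3.984); state += dt/6·(k1+2k2+2k3+k4)
t=0.010: state=(0.666, 0.540)
t=0.020: state=(0.671, 0.500)
t=0.030: state=(0.676, 0.460)
continuing one RK4 step at a time; state shown every 10 steps (Δt=0.1):
t=0.100: state=(0.698, 0.178)
t=0.200: state=(0.696, -0.222)
t=0.300: state=(0.654, -0.601)
t=0.400: state=(0.577, -0.940)
t=0.500: state=(0.468, -1.222)
t=0.600: state=(0.335, -1.430)
t=0.700: state=(0.185, -1.550)
t=0.800: state=(0.028, -1.573)
t=0.900: state=(-0.126, -1.501)
t=1.000: state=(-0.269, -1.340)
t=1.100: state=(-0.392, -1.104)
t=1.200: state=(-0.488, -0.812)
t=1.300: state=(-0.553, -0.484)
t=1.400: state=(-0.584, -0.139)
t=1.500: state=(-0.581, 0.203)
t=1.600: state=(-0.544, 0.526)
t=1.700: state=(-0.477, 0.813)
t=1.800: state=(-0.383, 1.048)
t=1.900: state=(-0.269, 1.217)
t=2.000: state=(-0.142, 1.310)
t=2.100: state=(-0.010, 1.322)
t=2.200: state=(0.119, 1.253)
t=2.300: state=(0.238, 1.110)
t=2.400: state=(0.339, 0.904)
t=2.500: state=(0.417, 0.653)
t=2.600: state=(0.469, 0.371)
t=2.700: state=(0.491, 0.077)
t=2.770: state=(0.489, -0.128)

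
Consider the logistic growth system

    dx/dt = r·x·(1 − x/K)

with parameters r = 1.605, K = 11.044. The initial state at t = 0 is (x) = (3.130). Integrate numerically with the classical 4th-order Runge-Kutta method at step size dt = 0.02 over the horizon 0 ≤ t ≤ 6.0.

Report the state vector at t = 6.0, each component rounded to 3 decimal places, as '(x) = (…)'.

(x) = (11.042)

t=0.000: state=(3.130)
step 1 (dt=0.02): k1=(3.600), k2=(3.625), k3=(3.625), k4=(3.650); state += dt/6·(k1+2k2+2k3+k4)
t=0.020: state=(3.202)
t=0.040: state=(3.276)
t=0.060: state=(3.350)
continuing one RK4 step at a time; state shown every 10 steps (Δt=0.2):
t=0.200: state=(3.897)
t=0.400: state=(4.739)
t=0.600: state=(5.620)
t=0.800: state=(6.496)
t=1.000: state=(7.324)
t=1.200: state=(8.070)
t=1.400: state=(8.715)
t=1.600: state=(9.250)
t=1.800: state=(9.682)
t=2.000: state=(10.021)
t=2.200: state=(10.283)
t=2.400: state=(10.481)
t=2.600: state=(10.630)
t=2.800: state=(10.741)
t=3.000: state=(10.822)
t=3.200: state=(10.882)
t=3.400: state=(10.926)
t=3.600: state=(10.958)
t=3.800: state=(10.982)
t=4.000: state=(10.999)
t=4.200: state=(11.011)
t=4.400: state=(11.020)
t=4.600: state=(11.027)
t=4.800: state=(11.031)
t=5.000: state=(11.035)
t=5.200: state=(11.037)
t=5.400: state=(11.039)
t=5.600: state=(11.041)
t=5.800: state=(11.041)
t=6.000: state=(11.042)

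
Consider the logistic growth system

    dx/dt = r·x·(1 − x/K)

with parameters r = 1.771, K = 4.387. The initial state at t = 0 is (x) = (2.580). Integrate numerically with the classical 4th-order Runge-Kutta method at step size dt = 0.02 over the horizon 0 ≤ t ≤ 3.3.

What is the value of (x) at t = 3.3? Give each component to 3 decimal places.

(x) = (4.378)

t=0.000: state=(2.580)
step 1 (dt=0.02): k1=(1.882), k2=(1.876), k3=(1.876), k4=(1.870); state += dt/6·(k1+2k2+2k3+k4)
t=0.020: state=(2.618)
t=0.040: state=(2.655)
t=0.060: state=(2.692)
continuing one RK4 step at a time; state shown every 10 steps (Δt=0.2):
t=0.200: state=(2.941)
t=0.400: state=(3.262)
t=0.600: state=(3.532)
t=0.800: state=(3.750)
t=1.000: state=(3.920)
t=1.200: state=(4.048)
t=1.400: state=(4.144)
t=1.600: state=(4.213)
t=1.800: state=(4.264)
t=2.000: state=(4.300)
t=2.200: state=(4.325)
t=2.400: state=(4.344)
t=2.600: state=(4.356)
t=2.800: state=(4.366)
t=3.000: state=(4.372)
t=3.200: state=(4.376)
t=3.300: state=(4.378)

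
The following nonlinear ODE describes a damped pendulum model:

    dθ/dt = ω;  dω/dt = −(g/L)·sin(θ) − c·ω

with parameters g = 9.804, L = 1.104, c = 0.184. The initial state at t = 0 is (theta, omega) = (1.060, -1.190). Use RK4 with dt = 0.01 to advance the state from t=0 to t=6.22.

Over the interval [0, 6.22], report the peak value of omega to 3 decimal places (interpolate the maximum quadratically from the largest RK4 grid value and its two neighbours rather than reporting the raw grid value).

max omega = 2.792

t=0.000: state=(1.060, -1.190)
step 1 (dt=0.01): k1=(-1.190, -7.528), k2=(-1.228, -7.495), k3=(-1.227, -7.494), k4=(-1.265, -7.460); state += dt/6·(k1+2k2+2k3+k4)
t=0.010: state=(1.048, -1.265)
t=0.020: state=(1.035, -1.339)
t=0.030: state=(1.021, -1.413)
continuing one RK4 step at a time; state shown every 25 steps (Δt=0.25):
t=0.250: state=(0.553, -2.730)
t=0.500: state=(-0.196, -2.988)
t=0.750: state=(-0.814, -1.768)
t=1.000: state=(-1.028, 0.087)
t=1.250: state=(-0.780, 1.831)
t=1.500: state=(-0.180, 2.768)
t=1.750: state=(0.483, 2.296)
t=2.000: state=(0.880, 0.780)
t=2.250: state=(0.855, -0.960)
t=2.500: state=(0.436, -2.256)
t=2.750: state=(-0.178, -2.433)
t=3.000: state=(-0.675, -1.388)
t=3.250: state=(-0.827, 0.207)
t=3.500: state=(-0.585, 1.649)
t=3.750: state=(-0.070, 2.288)
t=4.000: state=(0.458, 1.743)
t=4.250: state=(0.734, 0.398)
t=4.500: state=(0.648, -1.052)
t=4.750: state=(0.252, -1.978)
t=5.000: state=(-0.253, -1.879)
t=5.250: state=(-0.608, -0.848)
t=5.500: state=(-0.650, 0.516)
t=5.750: state=(-0.374, 1.593)
t=6.000: state=(0.077, 1.847)
t=6.220: state=(0.432, 1.273)
largest grid value and its neighbours: omega(1.530)=2.78959, omega(1.540)=2.79178, omega(1.550)=2.79150
parabola through these three points peaks at t≈1.544 with omega≈2.79196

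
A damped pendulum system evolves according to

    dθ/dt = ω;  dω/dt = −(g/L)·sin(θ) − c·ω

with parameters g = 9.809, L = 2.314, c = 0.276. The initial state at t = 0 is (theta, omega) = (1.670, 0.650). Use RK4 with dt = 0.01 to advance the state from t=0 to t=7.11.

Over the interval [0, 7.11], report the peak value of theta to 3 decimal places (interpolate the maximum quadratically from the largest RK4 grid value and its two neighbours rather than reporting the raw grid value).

t=0.000: state=(1.670, 0.650)
step 1 (dt=0.01): k1=(0.650, -4.398), k2=(0.628, -4.390), k3=(0.628, -4.390), k4=(0.606, -4.383); state += dt/6·(k1+2k2+2k3+k4)
t=0.010: state=(1.676, 0.606)
t=0.020: state=(1.682, 0.562)
t=0.030: state=(1.688, 0.519)
continuing one RK4 step at a time; state shown every 25 steps (Δt=0.25):
t=0.250: state=(1.699, -0.408)
t=0.500: state=(1.471, -1.402)
t=0.750: state=(1.007, -2.273)
t=1.000: state=(0.366, -2.765)
t=1.250: state=(-0.319, -2.597)
t=1.500: state=(-0.882, -1.837)
t=1.750: state=(-1.216, -0.819)
t=2.000: state=(-1.291, 0.215)
t=2.250: state=(-1.116, 1.162)
t=2.500: state=(-0.726, 1.903)
t=2.750: state=(-0.199, 2.231)
t=3.000: state=(0.342, 2.002)
t=3.250: state=(0.764, 1.320)
t=3.500: state=(0.985, 0.436)
t=3.750: state=(0.981, -0.456)
t=4.000: state=(0.768, -1.219)
t=4.250: state=(0.395, -1.704)
t=4.500: state=(-0.048, -1.764)
t=4.750: state=(-0.450, -1.385)
t=5.000: state=(-0.717, -0.717)
t=5.250: state=(-0.801, 0.047)
t=5.500: state=(-0.698, 0.752)
t=5.750: state=(-0.441, 1.261)
t=6.000: state=(-0.095, 1.448)
t=6.250: state=(0.252, 1.266)
t=6.500: state=(0.513, 0.790)
t=6.750: state=(0.635, 0.170)
t=7.000: state=(0.599, -0.444)
t=7.110: state=(0.537, -0.679)
largest grid value and its neighbours: theta(0.140)=1.71856, theta(0.150)=1.71884, theta(0.160)=1.71869
parabola through these three points peaks at t≈0.151 with theta≈1.71884

max theta = 1.719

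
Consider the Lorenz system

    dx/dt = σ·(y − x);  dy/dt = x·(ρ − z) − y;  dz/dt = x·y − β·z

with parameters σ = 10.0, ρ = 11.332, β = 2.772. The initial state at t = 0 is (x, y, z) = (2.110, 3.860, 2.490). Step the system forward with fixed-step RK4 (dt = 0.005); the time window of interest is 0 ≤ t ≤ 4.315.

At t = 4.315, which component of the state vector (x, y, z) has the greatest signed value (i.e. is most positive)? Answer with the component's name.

largest component: z

t=0.000: state=(2.110, 3.860, 2.490)
step 1 (dt=0.005): k1=(17.500, 14.797, 1.242), k2=(17.432, 15.140, 1.482), k3=(17.443, 15.136, 1.482), k4=(17.385, 15.476, 1.725); state += dt/6·(k1+2k2+2k3+k4)
t=0.005: state=(2.197, 3.936, 2.497)
t=0.010: state=(2.284, 4.015, 2.507)
t=0.015: state=(2.370, 4.097, 2.520)
continuing one RK4 step at a time; state shown every 40 steps (Δt=0.2):
t=0.200: state=(6.217, 8.708, 5.751)
t=0.400: state=(8.732, 7.534, 15.084)
t=0.600: state=(4.033, 2.038, 12.732)
t=0.800: state=(2.208, 2.125, 8.102)
t=1.000: state=(3.005, 3.844, 5.797)
t=1.200: state=(5.526, 7.102, 7.061)
t=1.400: state=(7.619, 7.516, 12.539)
t=1.600: state=(5.281, 3.784, 12.716)
t=1.800: state=(3.514, 3.286, 9.373)
t=2.000: state=(4.047, 4.730, 7.620)
t=2.200: state=(5.859, 6.800, 8.955)
t=2.400: state=(6.669, 6.338, 12.019)
t=2.600: state=(5.142, 4.314, 11.603)
t=2.800: state=(4.236, 4.195, 9.504)
t=3.000: state=(4.820, 5.370, 8.737)
t=3.200: state=(5.959, 6.382, 10.089)
t=3.400: state=(5.996, 5.616, 11.524)
t=3.600: state=(5.028, 4.616, 10.818)
t=3.800: state=(4.707, 4.805, 9.601)
t=4.000: state=(5.257, 5.634, 9.518)
t=4.200: state=(5.832, 5.940, 10.552)
t=4.315: state=(5.792, 5.623, 11.004)
compare at T: x=5.792, y=5.623, z=11.004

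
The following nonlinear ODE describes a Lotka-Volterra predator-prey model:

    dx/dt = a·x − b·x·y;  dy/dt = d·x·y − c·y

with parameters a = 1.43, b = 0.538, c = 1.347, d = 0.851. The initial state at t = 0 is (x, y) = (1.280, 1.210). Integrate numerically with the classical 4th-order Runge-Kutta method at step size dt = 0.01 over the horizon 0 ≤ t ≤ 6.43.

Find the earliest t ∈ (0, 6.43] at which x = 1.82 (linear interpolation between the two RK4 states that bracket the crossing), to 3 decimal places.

t=0.000: state=(1.280, 1.210)
step 1 (dt=0.01): k1=(0.997, -0.312), k2=(1.002, -0.306), k3=(1.002, -0.306), k4=(1.007, -0.301); state += dt/6·(k1+2k2+2k3+k4)
t=0.010: state=(1.290, 1.207)
t=0.020: state=(1.300, 1.204)
t=0.030: state=(1.310, 1.201)
continuing one RK4 step at a time; state shown every 25 steps (Δt=0.25):
t=0.250: state=(1.561, 1.168)
t=0.440: state=(1.817, 1.187)
next step: t=0.450: state=(1.831, 1.190) — x has crossed 1.82
linear interpolation between t=0.440 (1.81673) and t=0.450 (1.83116) → t≈0.442

t = 0.442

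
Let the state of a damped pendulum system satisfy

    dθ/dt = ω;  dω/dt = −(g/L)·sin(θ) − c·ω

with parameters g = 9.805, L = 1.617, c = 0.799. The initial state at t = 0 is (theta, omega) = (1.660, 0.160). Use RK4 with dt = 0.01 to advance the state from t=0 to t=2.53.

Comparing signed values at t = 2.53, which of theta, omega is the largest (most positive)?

t=0.000: state=(1.660, 0.160)
step 1 (dt=0.01): k1=(0.160, -6.167), k2=(0.129, -6.142), k3=(0.129, -6.143), k4=(0.099, -6.118); state += dt/6·(k1+2k2+2k3+k4)
t=0.010: state=(1.661, 0.099)
t=0.020: state=(1.662, 0.038)
t=0.030: state=(1.662, -0.023)
continuing one RK4 step at a time; state shown every 10 steps (Δt=0.1):
t=0.100: state=(1.646, -0.433)
t=0.200: state=(1.575, -0.982)
t=0.300: state=(1.451, -1.488)
t=0.400: state=(1.279, -1.944)
t=0.500: state=(1.065, -2.331)
t=0.600: state=(0.816, -2.622)
t=0.700: state=(0.544, -2.786)
t=0.800: state=(0.264, -2.799)
t=0.900: state=(-0.010, -2.656)
t=1.000: state=(-0.262, -2.371)
t=1.100: state=(-0.481, -1.975)
t=1.200: state=(-0.655, -1.508)
t=1.300: state=(-0.781, -1.007)
t=1.400: state=(-0.856, -0.502)
t=1.500: state=(-0.882, -0.017)
t=1.600: state=(-0.861, 0.432)
t=1.700: state=(-0.797, 0.829)
t=1.800: state=(-0.697, 1.163)
t=1.900: state=(-0.567, 1.418)
t=2.000: state=(-0.417, 1.584)
t=2.100: state=(-0.254, 1.654)
t=2.200: state=(-0.089, 1.625)
t=2.300: state=(0.068, 1.505)
t=2.400: state=(0.209, 1.308)
t=2.500: state=(0.328, 1.051)
t=2.530: state=(0.358, 0.966)
compare at T: theta=0.358, omega=0.966

largest component: omega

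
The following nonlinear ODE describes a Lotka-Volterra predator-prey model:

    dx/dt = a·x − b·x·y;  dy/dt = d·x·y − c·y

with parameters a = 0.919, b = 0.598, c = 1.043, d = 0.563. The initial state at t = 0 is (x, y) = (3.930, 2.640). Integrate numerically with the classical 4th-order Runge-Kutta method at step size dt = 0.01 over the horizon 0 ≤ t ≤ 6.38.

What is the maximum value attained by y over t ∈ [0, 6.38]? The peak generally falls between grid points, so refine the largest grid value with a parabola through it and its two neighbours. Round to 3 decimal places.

max y = 3.873

t=0.000: state=(3.930, 2.640)
step 1 (dt=0.01): k1=(-2.593, 3.088), k2=(-2.620, 3.086), k3=(-2.620, 3.086), k4=(-2.647, 3.084); state += dt/6·(k1+2k2+2k3+k4)
t=0.010: state=(3.904, 2.671)
t=0.020: state=(3.877, 2.702)
t=0.030: state=(3.850, 2.732)
continuing one RK4 step at a time; state shown every 25 steps (Δt=0.25):
t=0.250: state=(3.152, 3.357)
t=0.500: state=(2.313, 3.796)
t=0.750: state=(1.636, 3.852)
t=1.000: state=(1.175, 3.608)
t=1.250: state=(0.887, 3.209)
t=1.500: state=(0.714, 2.765)
t=1.750: state=(0.614, 2.337)
t=2.000: state=(0.561, 1.955)
t=2.250: state=(0.540, 1.627)
t=2.500: state=(0.545, 1.353)
t=2.750: state=(0.570, 1.127)
t=3.000: state=(0.614, 0.944)
t=3.250: state=(0.679, 0.796)
t=3.500: state=(0.765, 0.679)
t=3.750: state=(0.876, 0.587)
t=4.000: state=(1.016, 0.516)
t=4.250: state=(1.188, 0.464)
t=4.500: state=(1.399, 0.429)
t=4.750: state=(1.653, 0.410)
t=5.000: state=(1.957, 0.407)
t=5.250: state=(2.316, 0.423)
t=5.500: state=(2.728, 0.464)
t=5.750: state=(3.185, 0.542)
t=6.000: state=(3.662, 0.676)
t=6.250: state=(4.101, 0.901)
t=6.380: state=(4.282, 1.069)
largest grid value and its neighbours: y(0.650)=3.87285, y(0.660)=3.87317, y(0.670)=3.87293
parabola through these three points peaks at t≈0.661 with y≈3.87317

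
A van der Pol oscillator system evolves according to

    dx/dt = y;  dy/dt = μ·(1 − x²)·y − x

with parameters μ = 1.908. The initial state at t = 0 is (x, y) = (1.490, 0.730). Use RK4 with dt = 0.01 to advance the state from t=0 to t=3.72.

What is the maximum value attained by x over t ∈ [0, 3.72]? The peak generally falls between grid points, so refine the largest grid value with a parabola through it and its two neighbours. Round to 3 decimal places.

t=0.000: state=(1.490, 0.730)
step 1 (dt=0.01): k1=(0.730, -3.189), k2=(0.714, -3.171), k3=(0.714, -3.171), k4=(0.698, -3.151); state += dt/6·(k1+2k2+2k3+k4)
t=0.010: state=(1.497, 0.698)
t=0.020: state=(1.504, 0.667)
t=0.030: state=(1.510, 0.636)
continuing one RK4 step at a time; state shown every 20 steps (Δt=0.2):
t=0.200: state=(1.579, 0.192)
t=0.400: state=(1.581, -0.133)
t=0.600: state=(1.535, -0.318)
t=0.800: state=(1.459, -0.437)
t=1.000: state=(1.361, -0.536)
t=1.200: state=(1.244, -0.641)
t=1.400: state=(1.103, -0.774)
t=1.600: state=(0.930, -0.966)
t=1.800: state=(0.709, -1.267)
t=2.000: state=(0.410, -1.769)
t=2.200: state=(-0.020, -2.587)
t=2.400: state=(-0.637, -3.538)
t=2.600: state=(-1.354, -3.292)
t=2.800: state=(-1.841, -1.507)
t=3.000: state=(-2.003, -0.286)
t=3.200: state=(-2.008, 0.148)
t=3.400: state=(-1.962, 0.288)
t=3.600: state=(-1.898, 0.343)
t=3.720: state=(-1.856, 0.364)
largest grid value and its neighbours: x(0.290)=1.58796, x(0.300)=1.58811, x(0.310)=1.58809
parabola through these three points peaks at t≈0.304 with x≈1.58812

max x = 1.588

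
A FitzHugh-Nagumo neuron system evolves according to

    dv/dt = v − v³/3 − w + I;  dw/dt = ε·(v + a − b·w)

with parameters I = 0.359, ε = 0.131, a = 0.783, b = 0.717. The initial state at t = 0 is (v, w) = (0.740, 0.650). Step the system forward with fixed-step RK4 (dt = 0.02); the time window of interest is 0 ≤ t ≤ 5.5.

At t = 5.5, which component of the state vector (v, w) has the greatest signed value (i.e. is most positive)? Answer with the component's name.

largest component: w

t=0.000: state=(0.740, 0.650)
step 1 (dt=0.02): k1=(0.314, 0.138), k2=(0.314, 0.139), k3=(0.314, 0.139), k4=(0.314, 0.139); state += dt/6·(k1+2k2+2k3+k4)
t=0.020: state=(0.746, 0.653)
t=0.040: state=(0.753, 0.656)
t=0.060: state=(0.759, 0.658)
continuing one RK4 step at a time; state shown every 10 steps (Δt=0.2):
t=0.200: state=(0.803, 0.678)
t=0.400: state=(0.864, 0.708)
t=0.600: state=(0.922, 0.738)
t=0.800: state=(0.976, 0.769)
t=1.000: state=(1.024, 0.801)
t=1.200: state=(1.065, 0.834)
t=1.400: state=(1.099, 0.867)
t=1.600: state=(1.125, 0.900)
t=1.800: state=(1.143, 0.933)
t=2.000: state=(1.154, 0.966)
t=2.200: state=(1.157, 0.998)
t=2.400: state=(1.155, 1.030)
t=2.600: state=(1.146, 1.061)
t=2.800: state=(1.132, 1.091)
t=3.000: state=(1.113, 1.120)
t=3.200: state=(1.089, 1.148)
t=3.400: state=(1.061, 1.175)
t=3.600: state=(1.028, 1.200)
t=3.800: state=(0.990, 1.225)
t=4.000: state=(0.948, 1.247)
t=4.200: state=(0.900, 1.268)
t=4.400: state=(0.847, 1.288)
t=4.600: state=(0.786, 1.305)
t=4.800: state=(0.717, 1.321)
t=5.000: state=(0.638, 1.334)
t=5.200: state=(0.547, 1.345)
t=5.400: state=(0.440, 1.353)
t=5.500: state=(0.379, 1.356)
compare at T: v=0.379, w=1.356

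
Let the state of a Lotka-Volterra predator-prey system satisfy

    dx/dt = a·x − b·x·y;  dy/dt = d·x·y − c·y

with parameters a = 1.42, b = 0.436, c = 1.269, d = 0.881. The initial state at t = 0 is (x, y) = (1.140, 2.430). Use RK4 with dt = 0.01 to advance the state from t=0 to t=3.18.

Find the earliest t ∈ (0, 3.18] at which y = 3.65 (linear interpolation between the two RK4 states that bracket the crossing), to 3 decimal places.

t=0.000: state=(1.140, 2.430)
step 1 (dt=0.01): k1=(0.411, -0.643), k2=(0.413, -0.638), k3=(0.413, -0.638), k4=(0.416, -0.633); state += dt/6·(k1+2k2+2k3+k4)
t=0.010: state=(1.144, 2.424)
t=0.020: state=(1.148, 2.417)
t=0.030: state=(1.153, 2.411)
continuing one RK4 step at a time; state shown every 20 steps (Δt=0.2):
t=0.200: state=(1.231, 2.323)
t=0.400: state=(1.340, 2.260)
t=0.600: state=(1.463, 2.244)
t=0.800: state=(1.597, 2.279)
t=1.000: state=(1.732, 2.371)
t=1.200: state=(1.860, 2.525)
t=1.400: state=(1.964, 2.745)
t=1.600: state=(2.030, 3.030)
t=1.800: state=(2.040, 3.368)
t=1.950: state=(2.008, 3.639)
next step: t=1.960: state=(2.004, 3.658) — y has crossed 3.65
linear interpolation between t=1.950 (3.63940) and t=1.960 (3.65758) → t≈1.956

t = 1.956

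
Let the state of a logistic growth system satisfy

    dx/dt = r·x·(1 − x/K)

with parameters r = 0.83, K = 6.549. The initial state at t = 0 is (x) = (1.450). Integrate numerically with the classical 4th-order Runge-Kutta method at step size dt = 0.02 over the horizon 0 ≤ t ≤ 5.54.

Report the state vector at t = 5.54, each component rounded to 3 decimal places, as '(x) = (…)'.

(x) = (6.325)

t=0.000: state=(1.450)
step 1 (dt=0.02): k1=(0.937), k2=(0.941), k3=(0.941), k4=(0.946); state += dt/6·(k1+2k2+2k3+k4)
t=0.020: state=(1.469)
t=0.040: state=(1.488)
t=0.060: state=(1.507)
continuing one RK4 step at a time; state shown every 10 steps (Δt=0.2):
t=0.200: state=(1.646)
t=0.400: state=(1.859)
t=0.600: state=(2.088)
t=0.800: state=(2.330)
t=1.000: state=(2.585)
t=1.200: state=(2.849)
t=1.400: state=(3.118)
t=1.600: state=(3.390)
t=1.800: state=(3.660)
t=2.000: state=(3.925)
t=2.200: state=(4.181)
t=2.400: state=(4.426)
t=2.600: state=(4.657)
t=2.800: state=(4.872)
t=3.000: state=(5.071)
t=3.200: state=(5.252)
t=3.400: state=(5.416)
t=3.600: state=(5.563)
t=3.800: state=(5.694)
t=4.000: state=(5.810)
t=4.200: state=(5.912)
t=4.400: state=(6.002)
t=4.600: state=(6.079)
t=4.800: state=(6.147)
t=5.000: state=(6.205)
t=5.200: state=(6.255)
t=5.400: state=(6.298)
t=5.540: state=(6.325)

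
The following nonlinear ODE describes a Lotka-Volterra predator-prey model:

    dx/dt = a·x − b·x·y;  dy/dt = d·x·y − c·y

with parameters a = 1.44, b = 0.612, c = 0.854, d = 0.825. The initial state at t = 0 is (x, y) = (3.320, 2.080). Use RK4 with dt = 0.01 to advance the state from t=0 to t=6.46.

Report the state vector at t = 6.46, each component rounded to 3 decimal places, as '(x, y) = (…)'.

t=0.000: state=(3.320, 2.080)
step 1 (dt=0.01): k1=(0.555, 3.921), k2=(0.515, 3.963), k3=(0.515, 3.963), k4=(0.475, 4.004); state += dt/6·(k1+2k2+2k3+k4)
t=0.010: state=(3.325, 2.120)
t=0.020: state=(3.329, 2.160)
t=0.030: state=(3.333, 2.201)
continuing one RK4 step at a time; state shown every 25 steps (Δt=0.25):
t=0.250: state=(3.169, 3.315)
t=0.500: state=(2.437, 4.812)
t=0.750: state=(1.530, 5.841)
t=1.000: state=(0.877, 6.014)
t=1.250: state=(0.515, 5.584)
t=1.500: state=(0.330, 4.911)
t=1.750: state=(0.236, 4.201)
t=2.000: state=(0.187, 3.542)
t=2.250: state=(0.163, 2.966)
t=2.500: state=(0.154, 2.475)
t=2.750: state=(0.157, 2.064)
t=3.000: state=(0.168, 1.723)
t=3.250: state=(0.189, 1.444)
t=3.500: state=(0.221, 1.217)
t=3.750: state=(0.267, 1.033)
t=4.000: state=(0.331, 0.887)
t=4.250: state=(0.418, 0.774)
t=4.500: state=(0.536, 0.689)
t=4.750: state=(0.694, 0.632)
t=5.000: state=(0.906, 0.601)
t=5.250: state=(1.185, 0.602)
t=5.500: state=(1.545, 0.643)
t=5.750: state=(1.993, 0.747)
t=6.000: state=(2.511, 0.959)
t=6.250: state=(3.022, 1.373)
t=6.460: state=(3.305, 1.991)

(x, y) = (3.305, 1.991)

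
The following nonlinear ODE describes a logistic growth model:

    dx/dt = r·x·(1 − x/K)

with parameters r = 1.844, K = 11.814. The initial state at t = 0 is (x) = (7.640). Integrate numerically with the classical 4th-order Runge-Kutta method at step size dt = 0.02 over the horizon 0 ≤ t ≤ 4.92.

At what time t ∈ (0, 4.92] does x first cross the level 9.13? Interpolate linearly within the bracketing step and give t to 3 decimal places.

t=0.000: state=(7.640)
step 1 (dt=0.02): k1=(4.977), k2=(4.950), k3=(4.950), k4=(4.922); state += dt/6·(k1+2k2+2k3+k4)
t=0.020: state=(7.739)
t=0.040: state=(7.837)
t=0.060: state=(7.934)
continuing one RK4 step at a time; state shown every 10 steps (Δt=0.2):
t=0.200: state=(8.574)
t=0.320: state=(9.068)
next step: t=0.340: state=(9.145) — x has crossed 9.13
linear interpolation between t=0.320 (9.06799) and t=0.340 (9.14496) → t≈0.336

t = 0.336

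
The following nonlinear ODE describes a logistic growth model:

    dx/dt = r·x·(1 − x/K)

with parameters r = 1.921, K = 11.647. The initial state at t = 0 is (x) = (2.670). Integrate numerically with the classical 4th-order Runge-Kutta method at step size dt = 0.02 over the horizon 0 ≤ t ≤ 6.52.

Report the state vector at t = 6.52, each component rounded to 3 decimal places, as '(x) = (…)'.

(x) = (11.647)

t=0.000: state=(2.670)
step 1 (dt=0.02): k1=(3.953), k2=(3.994), k3=(3.995), k4=(4.035); state += dt/6·(k1+2k2+2k3+k4)
t=0.020: state=(2.750)
t=0.040: state=(2.831)
t=0.060: state=(2.915)
continuing one RK4 step at a time; state shown every 25 steps (Δt=0.5):
t=0.500: state=(5.093)
t=1.000: state=(7.804)
t=1.500: state=(9.800)
t=2.000: state=(10.864)
t=2.500: state=(11.334)
t=3.000: state=(11.525)
t=3.500: state=(11.600)
t=4.000: state=(11.629)
t=4.500: state=(11.640)
t=5.000: state=(11.644)
t=5.500: state=(11.646)
t=6.000: state=(11.647)
t=6.500: state=(11.647)
t=6.520: state=(11.647)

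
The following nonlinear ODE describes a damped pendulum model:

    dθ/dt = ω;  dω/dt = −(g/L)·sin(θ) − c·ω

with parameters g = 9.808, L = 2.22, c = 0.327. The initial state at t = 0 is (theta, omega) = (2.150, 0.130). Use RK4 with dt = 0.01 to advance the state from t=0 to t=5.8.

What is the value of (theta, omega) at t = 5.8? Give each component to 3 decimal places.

(theta, omega) = (-0.388, 1.383)

t=0.000: state=(2.150, 0.130)
step 1 (dt=0.01): k1=(0.130, -3.740), k2=(0.111, -3.732), k3=(0.111, -3.732), k4=(0.093, -3.725); state += dt/6·(k1+2k2+2k3+k4)
t=0.010: state=(2.151, 0.093)
t=0.020: state=(2.152, 0.055)
t=0.030: state=(2.152, 0.018)
continuing one RK4 step at a time; state shown every 20 steps (Δt=0.2):
t=0.200: state=(2.103, -0.599)
t=0.400: state=(1.910, -1.332)
t=0.600: state=(1.568, -2.085)
t=0.800: state=(1.080, -2.776)
t=1.000: state=(0.476, -3.194)
t=1.200: state=(-0.164, -3.118)
t=1.400: state=(-0.737, -2.543)
t=1.600: state=(-1.163, -1.684)
t=1.800: state=(-1.406, -0.755)
t=2.000: state=(-1.467, 0.142)
t=2.200: state=(-1.354, 0.979)
t=2.400: state=(-1.082, 1.720)
t=2.600: state=(-0.678, 2.270)
t=2.800: state=(-0.196, 2.485)
t=3.000: state=(0.288, 2.284)
t=3.200: state=(0.694, 1.730)
t=3.400: state=(0.967, 0.983)
t=3.600: state=(1.084, 0.184)
t=3.800: state=(1.043, -0.580)
t=4.000: state=(0.858, -1.244)
t=4.200: state=(0.558, -1.723)
t=4.400: state=(0.188, -1.925)
t=4.600: state=(-0.190, -1.799)
t=4.800: state=(-0.512, -1.385)
t=5.000: state=(-0.732, -0.792)
t=5.200: state=(-0.825, -0.135)
t=5.400: state=(-0.788, 0.497)
t=5.600: state=(-0.633, 1.028)
t=5.800: state=(-0.388, 1.383)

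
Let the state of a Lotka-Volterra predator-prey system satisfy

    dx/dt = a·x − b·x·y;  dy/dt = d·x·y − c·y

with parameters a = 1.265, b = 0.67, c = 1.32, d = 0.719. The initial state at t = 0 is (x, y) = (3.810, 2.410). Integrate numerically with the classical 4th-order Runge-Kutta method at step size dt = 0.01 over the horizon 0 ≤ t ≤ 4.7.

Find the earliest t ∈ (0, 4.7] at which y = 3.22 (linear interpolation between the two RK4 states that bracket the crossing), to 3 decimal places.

t=0.000: state=(3.810, 2.410)
step 1 (dt=0.01): k1=(-1.332, 3.421), k2=(-1.374, 3.433), k3=(-1.374, 3.433), k4=(-1.415, 3.445); state += dt/6·(k1+2k2+2k3+k4)
t=0.010: state=(3.796, 2.444)
t=0.020: state=(3.782, 2.479)
t=0.030: state=(3.766, 2.514)
continuing one RK4 step at a time; state shown every 20 steps (Δt=0.2):
t=0.200: state=(3.389, 3.117)
t=0.230: state=(3.303, 3.220)
next step: t=0.240: state=(3.273, 3.254) — y has crossed 3.22
linear interpolation between t=0.230 (3.21983) and t=0.240 (3.25363) → t≈0.230

t = 0.230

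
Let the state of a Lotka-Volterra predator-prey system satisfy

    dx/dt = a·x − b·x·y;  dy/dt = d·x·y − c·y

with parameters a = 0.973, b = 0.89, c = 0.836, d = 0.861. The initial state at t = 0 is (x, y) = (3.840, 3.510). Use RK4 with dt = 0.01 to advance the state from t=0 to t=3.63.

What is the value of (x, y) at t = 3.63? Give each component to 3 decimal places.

(x, y) = (0.030, 0.495)

t=0.000: state=(3.840, 3.510)
step 1 (dt=0.01): k1=(-8.259, 8.671), k2=(-8.317, 8.651), k3=(-8.316, 8.650), k4=(-8.370, 8.627); state += dt/6·(k1+2k2+2k3+k4)
t=0.010: state=(3.757, 3.597)
t=0.020: state=(3.673, 3.682)
t=0.030: state=(3.588, 3.768)
continuing one RK4 step at a time; state shown every 20 steps (Δt=0.2):
t=0.200: state=(2.170, 4.970)
t=0.400: state=(1.025, 5.480)
t=0.600: state=(0.476, 5.242)
t=0.800: state=(0.238, 4.703)
t=1.000: state=(0.132, 4.103)
t=1.200: state=(0.081, 3.534)
t=1.400: state=(0.055, 3.024)
t=1.600: state=(0.041, 2.579)
t=1.800: state=(0.032, 2.196)
t=2.000: state=(0.027, 1.867)
t=2.200: state=(0.025, 1.587)
t=2.400: state=(0.023, 1.348)
t=2.600: state=(0.022, 1.145)
t=2.800: state=(0.023, 0.972)
t=3.000: state=(0.023, 0.826)
t=3.200: state=(0.025, 0.702)
t=3.400: state=(0.027, 0.596)
t=3.600: state=(0.029, 0.507)
t=3.630: state=(0.030, 0.495)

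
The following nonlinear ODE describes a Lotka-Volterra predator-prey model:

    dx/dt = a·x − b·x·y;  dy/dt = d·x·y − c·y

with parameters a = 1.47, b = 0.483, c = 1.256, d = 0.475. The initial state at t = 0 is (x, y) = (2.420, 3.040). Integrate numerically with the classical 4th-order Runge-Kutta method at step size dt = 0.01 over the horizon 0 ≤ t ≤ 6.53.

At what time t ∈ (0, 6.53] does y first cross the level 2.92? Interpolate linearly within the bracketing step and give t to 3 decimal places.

t = 0.397

t=0.000: state=(2.420, 3.040)
step 1 (dt=0.01): k1=(0.004, -0.324), k2=(0.006, -0.324), k3=(0.006, -0.324), k4=(0.008, -0.323); state += dt/6·(k1+2k2+2k3+k4)
t=0.010: state=(2.420, 3.037)
t=0.020: state=(2.420, 3.034)
t=0.030: state=(2.420, 3.030)
continuing one RK4 step at a time; state shown every 25 steps (Δt=0.25):
t=0.250: state=(2.433, 2.962)
t=0.390: state=(2.449, 2.922)
next step: t=0.400: state=(2.451, 2.919) — y has crossed 2.92
linear interpolation between t=0.390 (2.92183) and t=0.400 (2.91914) → t≈0.397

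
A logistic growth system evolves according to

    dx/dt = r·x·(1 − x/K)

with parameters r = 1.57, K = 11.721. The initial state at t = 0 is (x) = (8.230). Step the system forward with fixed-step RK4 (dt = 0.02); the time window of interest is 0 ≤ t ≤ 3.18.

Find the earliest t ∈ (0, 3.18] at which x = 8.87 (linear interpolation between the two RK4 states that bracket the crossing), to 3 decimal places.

t = 0.177

t=0.000: state=(8.230)
step 1 (dt=0.02): k1=(3.848), k2=(3.824), k3=(3.824), k4=(3.799); state += dt/6·(k1+2k2+2k3+k4)
t=0.020: state=(8.306)
t=0.040: state=(8.382)
t=0.060: state=(8.456)
t=0.160: state=(8.813)
next step: t=0.180: state=(8.881) — x has crossed 8.87
linear interpolation between t=0.160 (8.81308) and t=0.180 (8.88119) → t≈0.177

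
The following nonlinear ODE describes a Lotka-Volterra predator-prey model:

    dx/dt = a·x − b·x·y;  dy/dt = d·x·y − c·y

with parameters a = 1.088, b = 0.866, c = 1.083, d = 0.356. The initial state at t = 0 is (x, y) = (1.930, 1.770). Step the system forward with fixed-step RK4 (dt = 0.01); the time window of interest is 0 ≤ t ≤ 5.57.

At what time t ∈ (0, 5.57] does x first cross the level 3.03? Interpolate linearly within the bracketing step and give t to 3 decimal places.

t = 2.578

t=0.000: state=(1.930, 1.770)
step 1 (dt=0.01): k1=(-0.859, -0.701), k2=(-0.851, -0.702), k3=(-0.851, -0.702), k4=(-0.843, -0.703); state += dt/6·(k1+2k2+2k3+k4)
t=0.010: state=(1.921, 1.763)
t=0.020: state=(1.913, 1.756)
t=0.030: state=(1.905, 1.749)
continuing one RK4 step at a time; state shown every 20 steps (Δt=0.2):
t=0.200: state=(1.788, 1.626)
t=0.400: state=(1.698, 1.482)
t=0.600: state=(1.652, 1.344)
t=0.800: state=(1.646, 1.217)
t=1.000: state=(1.674, 1.103)
t=1.200: state=(1.734, 1.003)
t=1.400: state=(1.826, 0.916)
t=1.600: state=(1.949, 0.844)
t=1.800: state=(2.105, 0.785)
t=2.000: state=(2.294, 0.739)
t=2.200: state=(2.516, 0.706)
t=2.400: state=(2.773, 0.686)
t=2.570: state=(3.018, 0.680)
next step: t=2.580: state=(3.033, 0.680) — x has crossed 3.03
linear interpolation between t=2.570 (3.01787) and t=2.580 (3.03297) → t≈2.578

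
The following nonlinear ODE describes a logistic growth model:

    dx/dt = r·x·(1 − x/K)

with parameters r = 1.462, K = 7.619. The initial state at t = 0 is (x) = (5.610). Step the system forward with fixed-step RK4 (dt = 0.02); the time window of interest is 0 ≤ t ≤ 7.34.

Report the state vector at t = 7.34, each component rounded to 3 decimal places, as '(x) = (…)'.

t=0.000: state=(5.610)
step 1 (dt=0.02): k1=(2.163), k2=(2.148), k3=(2.148), k4=(2.133); state += dt/6·(k1+2k2+2k3+k4)
t=0.020: state=(5.653)
t=0.040: state=(5.695)
t=0.060: state=(5.737)
continuing one RK4 step at a time; state shown every 25 steps (Δt=0.5):
t=0.500: state=(6.499)
t=1.000: state=(7.035)
t=1.500: state=(7.326)
t=2.000: state=(7.475)
t=2.500: state=(7.549)
t=3.000: state=(7.585)
t=3.500: state=(7.603)
t=4.000: state=(7.611)
t=4.500: state=(7.615)
t=5.000: state=(7.617)
t=5.500: state=(7.618)
t=6.000: state=(7.619)
t=6.500: state=(7.619)
t=7.000: state=(7.619)
t=7.340: state=(7.619)

(x) = (7.619)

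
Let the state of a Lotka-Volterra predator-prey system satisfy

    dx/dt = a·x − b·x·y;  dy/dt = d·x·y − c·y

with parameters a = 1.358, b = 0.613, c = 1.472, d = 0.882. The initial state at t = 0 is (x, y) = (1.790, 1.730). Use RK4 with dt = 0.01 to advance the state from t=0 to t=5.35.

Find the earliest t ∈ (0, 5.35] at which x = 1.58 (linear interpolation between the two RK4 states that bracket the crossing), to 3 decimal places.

t=0.000: state=(1.790, 1.730)
step 1 (dt=0.01): k1=(0.533, 0.185), k2=(0.532, 0.189), k3=(0.532, 0.189), k4=(0.532, 0.193); state += dt/6·(k1+2k2+2k3+k4)
t=0.010: state=(1.795, 1.732)
t=0.020: state=(1.801, 1.734)
t=0.030: state=(1.806, 1.736)
continuing one RK4 step at a time; state shown every 20 steps (Δt=0.2):
t=0.200: state=(1.894, 1.784)
t=0.400: state=(1.987, 1.872)
t=0.600: state=(2.058, 1.993)
t=0.800: state=(2.096, 2.143)
t=1.000: state=(2.093, 2.311)
t=1.200: state=(2.047, 2.482)
t=1.400: state=(1.962, 2.635)
t=1.600: state=(1.850, 2.748)
t=1.800: state=(1.725, 2.806)
t=2.000: state=(1.604, 2.804)
t=2.040: state=(1.581, 2.796)
next step: t=2.050: state=(1.576, 2.794) — x has crossed 1.58
linear interpolation between t=2.040 (1.58121) and t=2.050 (1.57560) → t≈2.042

t = 2.042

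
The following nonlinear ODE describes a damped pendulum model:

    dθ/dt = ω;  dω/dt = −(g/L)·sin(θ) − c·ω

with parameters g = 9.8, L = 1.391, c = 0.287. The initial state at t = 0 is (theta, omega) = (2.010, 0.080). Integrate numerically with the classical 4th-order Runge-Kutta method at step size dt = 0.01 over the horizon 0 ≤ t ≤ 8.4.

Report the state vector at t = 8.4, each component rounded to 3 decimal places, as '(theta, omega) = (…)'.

(theta, omega) = (0.117, -1.411)

t=0.000: state=(2.010, 0.080)
step 1 (dt=0.01): k1=(0.080, -6.400), k2=(0.048, -6.389), k3=(0.048, -6.390), k4=(0.016, -6.380); state += dt/6·(k1+2k2+2k3+k4)
t=0.010: state=(2.010, 0.016)
t=0.020: state=(2.010, -0.048)
t=0.030: state=(2.010, -0.111)
continuing one RK4 step at a time; state shown every 50 steps (Δt=0.5):
t=0.500: state=(1.258, -3.072)
t=1.000: state=(-0.636, -3.507)
t=1.500: state=(-1.550, -0.033)
t=2.000: state=(-0.747, 3.013)
t=2.500: state=(0.814, 2.364)
t=3.000: state=(1.182, -0.914)
t=3.500: state=(0.111, -2.843)
t=4.000: state=(-0.954, -0.911)
t=4.500: state=(-0.681, 1.830)
t=5.000: state=(0.426, 1.954)
t=5.500: state=(0.823, -0.489)
t=6.000: state=(0.095, -2.004)
t=6.500: state=(-0.661, -0.631)
t=7.000: state=(-0.433, 1.381)
t=7.500: state=(0.349, 1.285)
t=8.000: state=(0.550, -0.543)
t=8.400: state=(0.117, -1.411)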